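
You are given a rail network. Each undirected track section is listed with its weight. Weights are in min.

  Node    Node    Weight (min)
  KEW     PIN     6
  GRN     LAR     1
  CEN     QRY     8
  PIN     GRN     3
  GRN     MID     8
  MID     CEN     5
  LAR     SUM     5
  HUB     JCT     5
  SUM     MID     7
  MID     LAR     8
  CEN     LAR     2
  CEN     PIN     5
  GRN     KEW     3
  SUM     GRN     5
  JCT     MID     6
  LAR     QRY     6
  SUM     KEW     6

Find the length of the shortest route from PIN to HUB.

Shortest distances from PIN:
PIN: 0
GRN: 3  (via PIN)
LAR: 4  (via GRN)
CEN: 5  (via PIN)
KEW: 6  (via PIN)
SUM: 8  (via GRN)
QRY: 10  (via LAR)
MID: 10  (via CEN)
JCT: 16  (via MID)
HUB: 21  (via JCT)
Shortest route: PIN → CEN → MID → JCT → HUB = 21 min.

21 min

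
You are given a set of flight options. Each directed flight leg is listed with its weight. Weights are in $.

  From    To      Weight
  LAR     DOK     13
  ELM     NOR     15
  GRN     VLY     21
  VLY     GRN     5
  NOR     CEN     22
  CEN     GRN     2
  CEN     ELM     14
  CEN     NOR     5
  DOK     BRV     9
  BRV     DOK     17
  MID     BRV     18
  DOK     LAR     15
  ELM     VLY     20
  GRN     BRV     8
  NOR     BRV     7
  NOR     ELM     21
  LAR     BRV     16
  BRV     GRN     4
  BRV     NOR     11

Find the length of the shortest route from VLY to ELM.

Enumerating some paths:
VLY - GRN - BRV - NOR - CEN - ELM: 5+8+11+22+14 = 60
VLY - GRN - BRV - NOR - ELM: 5+8+11+21 = 45
The minimum is $45 via VLY - GRN - BRV - NOR - ELM.

$45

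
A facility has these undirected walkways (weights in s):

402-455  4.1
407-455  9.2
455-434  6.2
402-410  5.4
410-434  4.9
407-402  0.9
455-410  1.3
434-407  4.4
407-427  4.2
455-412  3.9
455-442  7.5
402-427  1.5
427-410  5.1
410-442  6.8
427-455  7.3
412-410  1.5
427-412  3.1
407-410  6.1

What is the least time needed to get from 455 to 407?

Shortest distances from 455:
455: 0
410: 1.3  (via 455)
412: 2.8  (via 410)
402: 4.1  (via 455)
407: 5  (via 402)
Shortest route: 455–402–407 = 5 s.

5 s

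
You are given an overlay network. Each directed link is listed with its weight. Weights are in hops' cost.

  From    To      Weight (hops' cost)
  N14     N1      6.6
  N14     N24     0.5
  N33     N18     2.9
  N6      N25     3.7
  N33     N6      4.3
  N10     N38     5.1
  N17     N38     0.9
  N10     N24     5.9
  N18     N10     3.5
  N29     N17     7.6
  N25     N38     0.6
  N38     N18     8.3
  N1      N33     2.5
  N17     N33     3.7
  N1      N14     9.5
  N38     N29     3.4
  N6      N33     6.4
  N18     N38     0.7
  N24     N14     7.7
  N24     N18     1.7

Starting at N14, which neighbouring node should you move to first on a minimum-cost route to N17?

N24

Candidate routes:
N14 → N24 → N18 → N38 → N29 → N17: 0.5+1.7+0.7+3.4+7.6 = 13.9
N14 → N24 → N18 → N10 → N38 → N29 → N17: 0.5+1.7+3.5+5.1+3.4+7.6 = 21.8
Cheapest is N14 → N24 → N18 → N38 → N29 → N17 at 13.9 hops' cost.
So from N14 the first move is to N24.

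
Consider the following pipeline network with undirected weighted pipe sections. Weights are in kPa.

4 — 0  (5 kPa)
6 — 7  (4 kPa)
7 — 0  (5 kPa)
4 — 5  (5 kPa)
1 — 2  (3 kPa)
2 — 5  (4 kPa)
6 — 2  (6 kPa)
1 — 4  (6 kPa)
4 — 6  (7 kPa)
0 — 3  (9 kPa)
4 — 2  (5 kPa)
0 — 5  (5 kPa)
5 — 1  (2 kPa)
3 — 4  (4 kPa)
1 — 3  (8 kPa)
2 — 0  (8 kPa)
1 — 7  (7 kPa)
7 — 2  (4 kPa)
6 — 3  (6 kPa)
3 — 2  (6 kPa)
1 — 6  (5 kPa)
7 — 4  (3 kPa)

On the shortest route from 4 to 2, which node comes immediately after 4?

2

Enumerating some paths:
4 → 2: 5 = 5
4 → 7 → 2: 3+4 = 7
The minimum is 5 kPa via 4 → 2.
So from 4 the first move is to 2.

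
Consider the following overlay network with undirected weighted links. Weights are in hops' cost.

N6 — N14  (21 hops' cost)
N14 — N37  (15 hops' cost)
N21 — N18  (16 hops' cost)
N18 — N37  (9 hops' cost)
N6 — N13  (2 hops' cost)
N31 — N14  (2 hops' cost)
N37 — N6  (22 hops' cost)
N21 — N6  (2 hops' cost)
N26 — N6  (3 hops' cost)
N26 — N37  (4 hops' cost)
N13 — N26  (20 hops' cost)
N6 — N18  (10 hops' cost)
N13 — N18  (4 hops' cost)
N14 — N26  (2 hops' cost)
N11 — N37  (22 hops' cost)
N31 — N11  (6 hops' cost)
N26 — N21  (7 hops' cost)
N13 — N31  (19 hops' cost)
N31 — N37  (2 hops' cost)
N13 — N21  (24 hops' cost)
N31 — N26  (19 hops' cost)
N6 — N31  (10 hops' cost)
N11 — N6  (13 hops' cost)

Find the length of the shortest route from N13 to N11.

15 hops' cost

Compare a few routes:
N13 - N6 - N31 - N11: 2+10+6 = 18
N13 - N6 - N11: 2+13 = 15
N13 - N6 - N26 - N37 - N31 - N11: 2+3+4+2+6 = 17
Cheapest is N13 - N6 - N11 at 15 hops' cost.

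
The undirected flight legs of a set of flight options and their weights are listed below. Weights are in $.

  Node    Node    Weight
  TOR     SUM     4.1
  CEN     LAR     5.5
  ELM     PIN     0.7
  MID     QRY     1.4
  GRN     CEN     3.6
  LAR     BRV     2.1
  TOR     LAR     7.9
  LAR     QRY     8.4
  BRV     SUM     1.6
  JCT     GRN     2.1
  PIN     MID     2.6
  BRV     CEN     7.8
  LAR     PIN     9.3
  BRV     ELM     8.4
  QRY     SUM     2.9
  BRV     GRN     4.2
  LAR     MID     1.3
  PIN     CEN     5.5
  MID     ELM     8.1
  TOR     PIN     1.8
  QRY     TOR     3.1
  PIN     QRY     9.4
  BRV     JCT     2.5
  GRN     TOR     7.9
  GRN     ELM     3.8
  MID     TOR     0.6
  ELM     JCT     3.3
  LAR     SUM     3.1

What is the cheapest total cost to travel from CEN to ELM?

Settle nodes by increasing distance from CEN:
CEN: 0
GRN: 3.6  (via CEN)
LAR: 5.5  (via CEN)
PIN: 5.5  (via CEN)
JCT: 5.7  (via GRN)
ELM: 6.2  (via PIN)
Shortest route: CEN → PIN → ELM = $6.2.

$6.2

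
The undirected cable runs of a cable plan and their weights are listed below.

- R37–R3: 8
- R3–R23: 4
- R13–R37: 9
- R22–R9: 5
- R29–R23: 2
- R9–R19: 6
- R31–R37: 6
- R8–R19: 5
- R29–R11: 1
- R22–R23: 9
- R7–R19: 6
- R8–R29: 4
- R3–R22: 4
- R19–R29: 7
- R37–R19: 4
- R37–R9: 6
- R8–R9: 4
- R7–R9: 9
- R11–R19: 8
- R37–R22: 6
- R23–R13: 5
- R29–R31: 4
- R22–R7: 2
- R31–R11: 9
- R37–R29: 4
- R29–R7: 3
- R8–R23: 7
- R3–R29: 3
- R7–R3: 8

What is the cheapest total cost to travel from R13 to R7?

10

Candidate routes:
R13 - R23 - R3 - R22 - R7: 5+4+4+2 = 15
R13 - R23 - R3 - R29 - R7: 5+4+3+3 = 15
R13 - R23 - R29 - R3 - R22 - R7: 5+2+3+4+2 = 16
R13 - R23 - R29 - R7: 5+2+3 = 10
The minimum is 10 via R13 - R23 - R29 - R7.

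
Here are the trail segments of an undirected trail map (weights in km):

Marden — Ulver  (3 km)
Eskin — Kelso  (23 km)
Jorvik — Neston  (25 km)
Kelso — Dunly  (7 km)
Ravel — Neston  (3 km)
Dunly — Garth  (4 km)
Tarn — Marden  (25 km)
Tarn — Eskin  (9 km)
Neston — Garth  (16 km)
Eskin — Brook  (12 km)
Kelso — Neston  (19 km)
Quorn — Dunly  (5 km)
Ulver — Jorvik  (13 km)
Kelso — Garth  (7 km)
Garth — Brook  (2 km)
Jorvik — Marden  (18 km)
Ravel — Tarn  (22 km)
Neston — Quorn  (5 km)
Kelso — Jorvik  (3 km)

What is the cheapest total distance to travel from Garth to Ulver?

23 km

Enumerating some paths:
Garth - Kelso - Jorvik - Marden - Ulver: 7+3+18+3 = 31
Garth - Kelso - Jorvik - Ulver: 7+3+13 = 23
Garth - Dunly - Kelso - Jorvik - Ulver: 4+7+3+13 = 27
Cheapest is Garth - Kelso - Jorvik - Ulver at 23 km.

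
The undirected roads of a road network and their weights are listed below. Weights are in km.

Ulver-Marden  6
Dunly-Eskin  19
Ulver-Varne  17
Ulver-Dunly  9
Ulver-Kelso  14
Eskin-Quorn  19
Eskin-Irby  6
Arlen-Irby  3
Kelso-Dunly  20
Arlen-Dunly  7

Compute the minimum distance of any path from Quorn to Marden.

50 km

Candidate routes:
Quorn–Eskin–Irby–Arlen–Dunly–Ulver–Marden: 19+6+3+7+9+6 = 50
Quorn–Eskin–Irby–Arlen–Dunly–Kelso–Ulver–Marden: 19+6+3+7+20+14+6 = 75
Quorn–Eskin–Dunly–Ulver–Marden: 19+19+9+6 = 53
The minimum is 50 km via Quorn–Eskin–Irby–Arlen–Dunly–Ulver–Marden.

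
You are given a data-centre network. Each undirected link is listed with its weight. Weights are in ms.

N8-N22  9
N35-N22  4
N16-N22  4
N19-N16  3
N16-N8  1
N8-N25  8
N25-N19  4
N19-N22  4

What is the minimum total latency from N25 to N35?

Compare a few routes:
N25–N19–N22–N35: 4+4+4 = 12
N25–N19–N16–N22–N35: 4+3+4+4 = 15
Cheapest is N25–N19–N22–N35 at 12 ms.

12 ms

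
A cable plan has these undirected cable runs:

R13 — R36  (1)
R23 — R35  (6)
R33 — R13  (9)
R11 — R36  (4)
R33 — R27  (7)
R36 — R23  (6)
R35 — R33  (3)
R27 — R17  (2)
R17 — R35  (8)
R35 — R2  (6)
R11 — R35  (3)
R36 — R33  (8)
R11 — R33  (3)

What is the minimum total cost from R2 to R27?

16

Compare a few routes:
R2 - R35 - R11 - R33 - R27: 6+3+3+7 = 19
R2 - R35 - R11 - R36 - R33 - R27: 6+3+4+8+7 = 28
R2 - R35 - R33 - R27: 6+3+7 = 16
Cheapest is R2 - R35 - R33 - R27 at 16.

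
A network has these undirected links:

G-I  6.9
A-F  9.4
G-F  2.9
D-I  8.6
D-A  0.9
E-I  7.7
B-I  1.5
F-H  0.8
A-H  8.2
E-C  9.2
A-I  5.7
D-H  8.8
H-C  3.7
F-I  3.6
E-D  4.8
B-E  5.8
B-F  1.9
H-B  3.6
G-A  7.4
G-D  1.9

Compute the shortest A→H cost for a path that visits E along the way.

14.2

Shortest A→E: A–D–E = 5.7
Best E to H: E–B–F–H costing 8.5
Total via E: 5.7 + 8.5 = 14.2.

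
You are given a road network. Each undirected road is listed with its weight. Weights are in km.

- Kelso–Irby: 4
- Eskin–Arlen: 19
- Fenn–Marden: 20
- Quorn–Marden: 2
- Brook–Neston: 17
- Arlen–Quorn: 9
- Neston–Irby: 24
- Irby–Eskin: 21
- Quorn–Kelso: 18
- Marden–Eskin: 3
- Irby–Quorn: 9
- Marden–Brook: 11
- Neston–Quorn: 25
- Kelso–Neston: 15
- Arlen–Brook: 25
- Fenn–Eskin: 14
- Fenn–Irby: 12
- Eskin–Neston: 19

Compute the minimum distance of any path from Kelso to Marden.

15 km

Compare a few routes:
Kelso - Irby - Quorn - Marden: 4+9+2 = 15
Kelso - Quorn - Marden: 18+2 = 20
The minimum is 15 km via Kelso - Irby - Quorn - Marden.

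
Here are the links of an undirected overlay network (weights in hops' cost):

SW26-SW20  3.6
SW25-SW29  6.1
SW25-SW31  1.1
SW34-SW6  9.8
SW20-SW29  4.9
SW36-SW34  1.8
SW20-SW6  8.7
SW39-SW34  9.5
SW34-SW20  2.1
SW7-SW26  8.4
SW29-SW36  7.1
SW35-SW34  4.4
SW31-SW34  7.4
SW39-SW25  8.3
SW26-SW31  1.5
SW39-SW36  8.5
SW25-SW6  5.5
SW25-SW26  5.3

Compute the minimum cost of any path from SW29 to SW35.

Compare a few routes:
SW29 - SW36 - SW34 - SW35: 7.1+1.8+4.4 = 13.3
SW29 - SW20 - SW34 - SW35: 4.9+2.1+4.4 = 11.4
SW29 - SW25 - SW31 - SW26 - SW20 - SW34 - SW35: 6.1+1.1+1.5+3.6+2.1+4.4 = 18.8
SW29 - SW25 - SW31 - SW34 - SW35: 6.1+1.1+7.4+4.4 = 19
The minimum is 11.4 hops' cost via SW29 - SW20 - SW34 - SW35.

11.4 hops' cost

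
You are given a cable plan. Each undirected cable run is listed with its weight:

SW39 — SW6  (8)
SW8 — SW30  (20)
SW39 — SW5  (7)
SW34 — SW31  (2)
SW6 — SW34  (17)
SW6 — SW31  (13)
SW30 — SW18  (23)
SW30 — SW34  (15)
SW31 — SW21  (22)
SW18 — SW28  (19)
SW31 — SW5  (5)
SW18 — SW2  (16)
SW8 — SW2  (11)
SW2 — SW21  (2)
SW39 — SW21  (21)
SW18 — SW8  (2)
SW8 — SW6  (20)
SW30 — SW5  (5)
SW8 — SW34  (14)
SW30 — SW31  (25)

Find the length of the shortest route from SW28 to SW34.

Shortest distances from SW28:
SW28: 0
SW18: 19  (via SW28)
SW8: 21  (via SW18)
SW2: 32  (via SW8)
SW21: 34  (via SW2)
SW34: 35  (via SW8)
Shortest route: SW28 → SW18 → SW8 → SW34 = 35.

35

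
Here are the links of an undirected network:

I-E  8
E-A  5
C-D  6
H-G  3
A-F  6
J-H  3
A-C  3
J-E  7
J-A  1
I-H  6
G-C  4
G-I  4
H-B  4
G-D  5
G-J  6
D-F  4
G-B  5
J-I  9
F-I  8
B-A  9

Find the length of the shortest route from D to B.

10

Shortest distances from D:
D: 0
F: 4  (via D)
G: 5  (via D)
C: 6  (via D)
H: 8  (via G)
A: 9  (via C)
I: 9  (via G)
B: 10  (via G)
Shortest route: D → G → B = 10.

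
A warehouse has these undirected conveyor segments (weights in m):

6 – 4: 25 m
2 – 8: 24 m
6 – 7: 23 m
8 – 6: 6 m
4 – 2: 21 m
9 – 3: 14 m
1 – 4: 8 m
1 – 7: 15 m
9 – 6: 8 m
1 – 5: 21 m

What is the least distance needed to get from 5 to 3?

Candidate routes:
5 → 1 → 4 → 6 → 9 → 3: 21+8+25+8+14 = 76
5 → 1 → 7 → 6 → 9 → 3: 21+15+23+8+14 = 81
The minimum is 76 m via 5 → 1 → 4 → 6 → 9 → 3.

76 m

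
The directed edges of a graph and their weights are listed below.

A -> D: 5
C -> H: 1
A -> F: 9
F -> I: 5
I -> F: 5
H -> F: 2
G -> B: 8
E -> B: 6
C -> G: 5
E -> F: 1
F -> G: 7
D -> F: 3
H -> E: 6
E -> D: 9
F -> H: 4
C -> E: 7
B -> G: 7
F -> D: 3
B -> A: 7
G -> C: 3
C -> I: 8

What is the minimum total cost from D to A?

Running Dijkstra from D:
D: 0
F: 3  (via D)
H: 7  (via F)
I: 8  (via F)
G: 10  (via F)
C: 13  (via G)
E: 13  (via H)
B: 18  (via G)
A: 25  (via B)
Shortest route: D → F → G → B → A = 25.

25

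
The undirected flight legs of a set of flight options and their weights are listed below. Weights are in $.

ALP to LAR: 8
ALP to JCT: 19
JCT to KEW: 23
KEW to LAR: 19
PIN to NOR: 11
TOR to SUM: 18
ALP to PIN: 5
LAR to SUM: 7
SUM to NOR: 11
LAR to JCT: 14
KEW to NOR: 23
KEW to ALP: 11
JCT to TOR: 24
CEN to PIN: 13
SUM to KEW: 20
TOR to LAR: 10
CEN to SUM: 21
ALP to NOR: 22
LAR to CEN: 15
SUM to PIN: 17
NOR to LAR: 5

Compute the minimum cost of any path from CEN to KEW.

$29

Shortest distances from CEN:
CEN: 0
PIN: 13  (via CEN)
LAR: 15  (via CEN)
ALP: 18  (via PIN)
NOR: 20  (via LAR)
SUM: 21  (via CEN)
TOR: 25  (via LAR)
KEW: 29  (via ALP)
Shortest route: CEN → PIN → ALP → KEW = $29.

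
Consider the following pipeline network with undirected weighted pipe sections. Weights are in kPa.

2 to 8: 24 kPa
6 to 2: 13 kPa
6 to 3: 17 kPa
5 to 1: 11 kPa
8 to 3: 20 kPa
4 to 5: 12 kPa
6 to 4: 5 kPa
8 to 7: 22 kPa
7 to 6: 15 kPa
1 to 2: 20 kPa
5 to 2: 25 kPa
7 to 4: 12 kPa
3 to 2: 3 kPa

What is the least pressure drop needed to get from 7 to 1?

Running Dijkstra from 7:
7: 0
4: 12  (via 7)
6: 15  (via 7)
8: 22  (via 7)
5: 24  (via 4)
2: 28  (via 6)
3: 31  (via 2)
1: 35  (via 5)
Shortest route: 7 → 4 → 5 → 1 = 35 kPa.

35 kPa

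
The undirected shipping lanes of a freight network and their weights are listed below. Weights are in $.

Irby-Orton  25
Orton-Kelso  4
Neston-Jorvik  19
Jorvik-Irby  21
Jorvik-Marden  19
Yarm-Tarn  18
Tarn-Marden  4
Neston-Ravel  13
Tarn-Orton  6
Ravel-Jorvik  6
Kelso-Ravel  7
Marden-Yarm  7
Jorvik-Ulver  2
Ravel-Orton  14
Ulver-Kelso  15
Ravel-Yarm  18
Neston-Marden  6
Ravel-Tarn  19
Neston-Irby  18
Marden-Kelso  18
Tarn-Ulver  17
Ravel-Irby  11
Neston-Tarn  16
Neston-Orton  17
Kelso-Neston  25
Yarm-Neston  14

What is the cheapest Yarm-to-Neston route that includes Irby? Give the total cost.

$47

Shortest Yarm→Irby: Yarm → Ravel → Irby = 29
Shortest Irby→Neston: Irby → Neston = 18
Total via Irby: 29 + 18 = $47.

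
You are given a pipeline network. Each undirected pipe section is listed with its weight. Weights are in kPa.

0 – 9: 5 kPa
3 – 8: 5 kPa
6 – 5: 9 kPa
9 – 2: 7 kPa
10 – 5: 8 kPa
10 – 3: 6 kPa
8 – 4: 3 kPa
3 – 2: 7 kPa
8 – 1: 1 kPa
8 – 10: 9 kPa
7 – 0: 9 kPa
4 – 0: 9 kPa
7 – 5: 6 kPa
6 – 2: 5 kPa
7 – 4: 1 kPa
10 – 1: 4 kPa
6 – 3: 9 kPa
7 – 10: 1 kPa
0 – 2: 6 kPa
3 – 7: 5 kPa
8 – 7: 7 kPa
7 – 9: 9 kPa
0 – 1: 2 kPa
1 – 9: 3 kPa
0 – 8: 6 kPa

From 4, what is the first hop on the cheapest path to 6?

7

Candidate routes:
4–7–3–6: 1+5+9 = 15
4–8–3–6: 3+5+9 = 17
4–8–1–0–2–6: 3+1+2+6+5 = 17
4–7–5–6: 1+6+9 = 16
The minimum is 15 kPa via 4–7–3–6.
So from 4 the first move is to 7.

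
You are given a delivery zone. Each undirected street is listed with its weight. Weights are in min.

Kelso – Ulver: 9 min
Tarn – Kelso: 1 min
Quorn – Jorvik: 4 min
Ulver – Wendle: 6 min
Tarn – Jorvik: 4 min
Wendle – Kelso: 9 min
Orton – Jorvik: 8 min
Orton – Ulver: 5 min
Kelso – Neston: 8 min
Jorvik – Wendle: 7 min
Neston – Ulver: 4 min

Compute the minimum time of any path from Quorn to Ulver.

17 min

Running Dijkstra from Quorn:
Quorn: 0
Jorvik: 4  (via Quorn)
Tarn: 8  (via Jorvik)
Kelso: 9  (via Tarn)
Wendle: 11  (via Jorvik)
Orton: 12  (via Jorvik)
Neston: 17  (via Kelso)
Ulver: 17  (via Wendle)
Shortest route: Quorn–Jorvik–Wendle–Ulver = 17 min.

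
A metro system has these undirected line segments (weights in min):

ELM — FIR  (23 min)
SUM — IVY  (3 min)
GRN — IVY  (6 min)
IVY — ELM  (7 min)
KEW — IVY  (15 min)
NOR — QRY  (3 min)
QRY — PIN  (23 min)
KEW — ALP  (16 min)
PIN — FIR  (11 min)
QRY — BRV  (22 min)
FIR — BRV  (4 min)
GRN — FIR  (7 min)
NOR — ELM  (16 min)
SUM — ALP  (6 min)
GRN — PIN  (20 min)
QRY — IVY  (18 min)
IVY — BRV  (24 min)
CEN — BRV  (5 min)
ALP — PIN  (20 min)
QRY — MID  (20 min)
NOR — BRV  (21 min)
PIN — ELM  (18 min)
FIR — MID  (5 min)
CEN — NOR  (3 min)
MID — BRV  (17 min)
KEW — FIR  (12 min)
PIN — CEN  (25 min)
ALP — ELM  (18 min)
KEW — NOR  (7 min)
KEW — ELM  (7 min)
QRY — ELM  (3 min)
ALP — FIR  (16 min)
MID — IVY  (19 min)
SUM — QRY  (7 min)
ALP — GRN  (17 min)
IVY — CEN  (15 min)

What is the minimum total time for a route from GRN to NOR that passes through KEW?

26 min

Best GRN to KEW: GRN–FIR–KEW costing 19
Best KEW to NOR: KEW–NOR costing 7
Total via KEW: 19 + 7 = 26 min.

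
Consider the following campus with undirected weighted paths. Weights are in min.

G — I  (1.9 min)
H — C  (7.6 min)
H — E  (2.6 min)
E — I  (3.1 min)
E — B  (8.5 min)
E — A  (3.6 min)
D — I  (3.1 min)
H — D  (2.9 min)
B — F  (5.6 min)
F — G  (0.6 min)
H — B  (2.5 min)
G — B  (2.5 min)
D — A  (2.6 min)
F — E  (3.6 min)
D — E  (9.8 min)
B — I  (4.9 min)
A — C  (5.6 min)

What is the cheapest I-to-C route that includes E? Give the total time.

Best I to E: I–E costing 3.1
Best E to C: E–A–C costing 9.2
Total via E: 3.1 + 9.2 = 12.3 min.

12.3 min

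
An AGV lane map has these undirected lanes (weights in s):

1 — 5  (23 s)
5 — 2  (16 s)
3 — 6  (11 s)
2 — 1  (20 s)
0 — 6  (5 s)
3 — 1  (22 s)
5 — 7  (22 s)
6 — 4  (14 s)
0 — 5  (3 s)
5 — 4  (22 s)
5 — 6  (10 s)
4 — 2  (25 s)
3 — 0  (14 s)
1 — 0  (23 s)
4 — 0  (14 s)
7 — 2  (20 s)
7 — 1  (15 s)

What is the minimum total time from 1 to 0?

23 s

Compare a few routes:
1 → 5 → 0: 23+3 = 26
1 → 3 → 0: 22+14 = 36
1 → 0: 23 = 23
The minimum is 23 s via 1 → 0.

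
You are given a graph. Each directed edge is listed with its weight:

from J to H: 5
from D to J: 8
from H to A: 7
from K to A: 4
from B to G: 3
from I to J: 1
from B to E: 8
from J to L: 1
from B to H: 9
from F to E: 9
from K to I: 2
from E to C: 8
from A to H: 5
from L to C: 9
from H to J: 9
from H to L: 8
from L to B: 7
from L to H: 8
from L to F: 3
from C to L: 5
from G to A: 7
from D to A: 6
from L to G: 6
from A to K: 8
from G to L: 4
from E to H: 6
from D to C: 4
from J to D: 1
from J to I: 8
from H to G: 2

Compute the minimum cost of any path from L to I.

23

Settle nodes by increasing distance from L:
L: 0
F: 3  (via L)
G: 6  (via L)
B: 7  (via L)
H: 8  (via L)
C: 9  (via L)
E: 12  (via F)
A: 13  (via G)
J: 17  (via H)
D: 18  (via J)
K: 21  (via A)
I: 23  (via K)
Shortest route: L → G → A → K → I = 23.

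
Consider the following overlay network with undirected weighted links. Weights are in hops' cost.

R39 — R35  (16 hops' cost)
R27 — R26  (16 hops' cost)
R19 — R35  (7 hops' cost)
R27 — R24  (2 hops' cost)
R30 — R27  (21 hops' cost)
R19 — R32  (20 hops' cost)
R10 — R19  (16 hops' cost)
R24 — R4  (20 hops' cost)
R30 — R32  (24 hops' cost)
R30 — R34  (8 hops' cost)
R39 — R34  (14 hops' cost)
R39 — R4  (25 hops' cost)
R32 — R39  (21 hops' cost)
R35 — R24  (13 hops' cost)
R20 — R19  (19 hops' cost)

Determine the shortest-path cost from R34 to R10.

53 hops' cost

Enumerating some paths:
R34 → R30 → R27 → R24 → R35 → R19 → R10: 8+21+2+13+7+16 = 67
R34 → R39 → R35 → R19 → R10: 14+16+7+16 = 53
The minimum is 53 hops' cost via R34 → R39 → R35 → R19 → R10.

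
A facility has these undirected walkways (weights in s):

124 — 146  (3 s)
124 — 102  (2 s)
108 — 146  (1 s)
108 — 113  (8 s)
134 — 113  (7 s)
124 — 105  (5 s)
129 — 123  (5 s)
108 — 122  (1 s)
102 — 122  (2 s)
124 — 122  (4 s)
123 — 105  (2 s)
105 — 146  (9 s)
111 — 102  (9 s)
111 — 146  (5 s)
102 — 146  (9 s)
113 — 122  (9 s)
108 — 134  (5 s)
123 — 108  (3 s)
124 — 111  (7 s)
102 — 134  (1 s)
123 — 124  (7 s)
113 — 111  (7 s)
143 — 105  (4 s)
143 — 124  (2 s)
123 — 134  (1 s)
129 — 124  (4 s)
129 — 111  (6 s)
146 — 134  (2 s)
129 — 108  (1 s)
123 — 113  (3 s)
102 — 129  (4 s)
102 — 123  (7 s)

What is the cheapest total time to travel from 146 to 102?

Compare a few routes:
146–124–102: 3+2 = 5
146–134–102: 2+1 = 3
146–108–122–102: 1+1+2 = 4
The minimum is 3 s via 146–134–102.

3 s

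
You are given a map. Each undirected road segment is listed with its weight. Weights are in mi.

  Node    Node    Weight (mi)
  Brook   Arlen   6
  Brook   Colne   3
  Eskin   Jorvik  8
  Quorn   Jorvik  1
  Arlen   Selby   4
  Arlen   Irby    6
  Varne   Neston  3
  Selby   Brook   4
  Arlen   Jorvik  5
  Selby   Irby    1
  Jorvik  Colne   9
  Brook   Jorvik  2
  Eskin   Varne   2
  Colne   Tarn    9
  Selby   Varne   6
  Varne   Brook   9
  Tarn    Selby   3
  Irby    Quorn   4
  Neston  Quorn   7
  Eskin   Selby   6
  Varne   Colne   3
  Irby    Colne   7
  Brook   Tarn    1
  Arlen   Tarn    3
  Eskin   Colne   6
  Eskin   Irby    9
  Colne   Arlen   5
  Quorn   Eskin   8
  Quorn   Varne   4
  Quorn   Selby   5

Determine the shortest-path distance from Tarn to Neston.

Running Dijkstra from Tarn:
Tarn: 0
Brook: 1  (via Tarn)
Arlen: 3  (via Tarn)
Jorvik: 3  (via Brook)
Selby: 3  (via Tarn)
Irby: 4  (via Selby)
Colne: 4  (via Brook)
Quorn: 4  (via Jorvik)
Varne: 7  (via Colne)
Eskin: 9  (via Selby)
Neston: 10  (via Varne)
Shortest route: Tarn → Brook → Colne → Varne → Neston = 10 mi.

10 mi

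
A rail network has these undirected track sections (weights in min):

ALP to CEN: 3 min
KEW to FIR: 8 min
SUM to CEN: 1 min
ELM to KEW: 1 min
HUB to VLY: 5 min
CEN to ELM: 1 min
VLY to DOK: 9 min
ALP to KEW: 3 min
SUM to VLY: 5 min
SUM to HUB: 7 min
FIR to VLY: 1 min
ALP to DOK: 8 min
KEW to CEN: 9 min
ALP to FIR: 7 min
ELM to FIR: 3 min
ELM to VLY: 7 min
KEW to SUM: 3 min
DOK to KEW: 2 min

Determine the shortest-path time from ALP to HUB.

Enumerating some paths:
ALP–KEW–ELM–FIR–VLY–HUB: 3+1+3+1+5 = 13
ALP–KEW–ELM–CEN–SUM–HUB: 3+1+1+1+7 = 13
ALP–CEN–SUM–HUB: 3+1+7 = 11
The minimum is 11 min via ALP–CEN–SUM–HUB.

11 min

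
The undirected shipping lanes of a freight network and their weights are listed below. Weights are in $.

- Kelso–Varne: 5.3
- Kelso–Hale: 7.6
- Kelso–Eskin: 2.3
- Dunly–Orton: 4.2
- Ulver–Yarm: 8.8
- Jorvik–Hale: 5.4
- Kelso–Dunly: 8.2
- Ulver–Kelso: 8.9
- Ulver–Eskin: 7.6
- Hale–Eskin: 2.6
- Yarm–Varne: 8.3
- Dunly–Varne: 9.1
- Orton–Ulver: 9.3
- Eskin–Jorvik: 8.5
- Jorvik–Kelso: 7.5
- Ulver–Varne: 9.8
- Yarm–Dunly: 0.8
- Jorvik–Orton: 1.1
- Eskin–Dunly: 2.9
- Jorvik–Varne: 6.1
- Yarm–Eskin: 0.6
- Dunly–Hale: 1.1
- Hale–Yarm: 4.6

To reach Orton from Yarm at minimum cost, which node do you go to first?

Candidate routes:
Yarm - Eskin - Dunly - Orton: 0.6+2.9+4.2 = 7.7
Yarm - Dunly - Hale - Jorvik - Orton: 0.8+1.1+5.4+1.1 = 8.4
Yarm - Dunly - Orton: 0.8+4.2 = 5
Cheapest is Yarm - Dunly - Orton at $5.
So from Yarm the first move is to Dunly.

Dunly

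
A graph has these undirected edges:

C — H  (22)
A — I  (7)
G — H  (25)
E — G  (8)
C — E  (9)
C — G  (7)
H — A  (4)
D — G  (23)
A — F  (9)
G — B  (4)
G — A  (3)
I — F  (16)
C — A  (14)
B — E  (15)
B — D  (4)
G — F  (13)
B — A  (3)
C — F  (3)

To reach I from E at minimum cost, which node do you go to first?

Enumerating some paths:
E–G–B–A–I: 8+4+3+7 = 22
E–G–A–I: 8+3+7 = 18
E–B–A–I: 15+3+7 = 25
E–C–G–A–I: 9+7+3+7 = 26
Cheapest is E–G–A–I at 18.
So from E the first move is to G.

G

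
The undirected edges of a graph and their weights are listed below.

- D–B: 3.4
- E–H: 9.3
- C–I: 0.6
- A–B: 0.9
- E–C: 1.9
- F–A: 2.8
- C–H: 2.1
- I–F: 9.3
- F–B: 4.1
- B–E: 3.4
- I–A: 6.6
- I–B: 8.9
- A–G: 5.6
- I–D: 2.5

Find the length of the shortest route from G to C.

Candidate routes:
G → A → I → C: 5.6+6.6+0.6 = 12.8
G → A → B → E → C: 5.6+0.9+3.4+1.9 = 11.8
The minimum is 11.8 via G → A → B → E → C.

11.8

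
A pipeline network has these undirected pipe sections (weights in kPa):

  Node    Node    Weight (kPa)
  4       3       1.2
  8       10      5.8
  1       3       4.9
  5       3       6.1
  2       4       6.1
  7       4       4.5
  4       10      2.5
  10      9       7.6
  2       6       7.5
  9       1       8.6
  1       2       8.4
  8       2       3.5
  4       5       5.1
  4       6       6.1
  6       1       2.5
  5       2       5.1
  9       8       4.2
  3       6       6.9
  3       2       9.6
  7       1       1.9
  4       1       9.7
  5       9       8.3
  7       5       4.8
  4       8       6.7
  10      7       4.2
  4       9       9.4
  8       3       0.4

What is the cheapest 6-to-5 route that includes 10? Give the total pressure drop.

Shortest 6→10: 6–1–7–10 = 8.6
Best 10 to 5: 10–4–5 costing 7.6
Total via 10: 8.6 + 7.6 = 16.2 kPa.

16.2 kPa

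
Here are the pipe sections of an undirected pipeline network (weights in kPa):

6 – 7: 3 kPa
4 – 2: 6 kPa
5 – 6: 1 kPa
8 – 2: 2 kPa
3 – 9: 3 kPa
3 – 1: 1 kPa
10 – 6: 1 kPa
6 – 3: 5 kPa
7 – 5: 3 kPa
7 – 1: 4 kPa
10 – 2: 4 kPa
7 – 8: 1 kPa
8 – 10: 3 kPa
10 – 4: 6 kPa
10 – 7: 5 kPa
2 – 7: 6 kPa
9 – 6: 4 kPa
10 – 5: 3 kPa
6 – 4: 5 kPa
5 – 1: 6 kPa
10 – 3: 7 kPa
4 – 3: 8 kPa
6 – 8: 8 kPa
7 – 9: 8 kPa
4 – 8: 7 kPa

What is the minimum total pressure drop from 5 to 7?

3 kPa

Compare a few routes:
5–6–10–8–7: 1+1+3+1 = 6
5–7: 3 = 3
5–6–7: 1+3 = 4
Cheapest is 5–7 at 3 kPa.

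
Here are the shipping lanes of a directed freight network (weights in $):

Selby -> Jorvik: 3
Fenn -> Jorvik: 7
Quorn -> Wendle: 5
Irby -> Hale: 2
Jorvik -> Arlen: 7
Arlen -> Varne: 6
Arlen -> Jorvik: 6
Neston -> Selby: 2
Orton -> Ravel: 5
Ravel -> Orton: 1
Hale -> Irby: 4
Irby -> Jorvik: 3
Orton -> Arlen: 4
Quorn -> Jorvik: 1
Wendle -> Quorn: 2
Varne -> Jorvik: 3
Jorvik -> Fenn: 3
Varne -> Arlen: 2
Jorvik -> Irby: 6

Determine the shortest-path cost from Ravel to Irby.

$17

Settle nodes by increasing distance from Ravel:
Ravel: 0
Orton: 1  (via Ravel)
Arlen: 5  (via Orton)
Varne: 11  (via Arlen)
Jorvik: 11  (via Arlen)
Fenn: 14  (via Jorvik)
Irby: 17  (via Jorvik)
Shortest route: Ravel → Orton → Arlen → Jorvik → Irby = $17.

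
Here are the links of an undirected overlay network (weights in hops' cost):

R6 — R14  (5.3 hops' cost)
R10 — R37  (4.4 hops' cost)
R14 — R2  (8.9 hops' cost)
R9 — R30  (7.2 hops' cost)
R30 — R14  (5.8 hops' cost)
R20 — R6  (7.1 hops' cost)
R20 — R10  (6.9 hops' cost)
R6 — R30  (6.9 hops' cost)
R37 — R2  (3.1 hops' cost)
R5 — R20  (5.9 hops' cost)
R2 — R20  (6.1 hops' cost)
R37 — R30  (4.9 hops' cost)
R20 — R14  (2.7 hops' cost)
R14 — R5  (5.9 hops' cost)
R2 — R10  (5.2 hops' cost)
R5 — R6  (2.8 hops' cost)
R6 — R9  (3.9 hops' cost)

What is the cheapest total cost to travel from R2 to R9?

15.2 hops' cost

Enumerating some paths:
R2 - R20 - R6 - R9: 6.1+7.1+3.9 = 17.1
R2 - R37 - R30 - R9: 3.1+4.9+7.2 = 15.2
R2 - R14 - R6 - R9: 8.9+5.3+3.9 = 18.1
R2 - R20 - R14 - R6 - R9: 6.1+2.7+5.3+3.9 = 18
The minimum is 15.2 hops' cost via R2 - R37 - R30 - R9.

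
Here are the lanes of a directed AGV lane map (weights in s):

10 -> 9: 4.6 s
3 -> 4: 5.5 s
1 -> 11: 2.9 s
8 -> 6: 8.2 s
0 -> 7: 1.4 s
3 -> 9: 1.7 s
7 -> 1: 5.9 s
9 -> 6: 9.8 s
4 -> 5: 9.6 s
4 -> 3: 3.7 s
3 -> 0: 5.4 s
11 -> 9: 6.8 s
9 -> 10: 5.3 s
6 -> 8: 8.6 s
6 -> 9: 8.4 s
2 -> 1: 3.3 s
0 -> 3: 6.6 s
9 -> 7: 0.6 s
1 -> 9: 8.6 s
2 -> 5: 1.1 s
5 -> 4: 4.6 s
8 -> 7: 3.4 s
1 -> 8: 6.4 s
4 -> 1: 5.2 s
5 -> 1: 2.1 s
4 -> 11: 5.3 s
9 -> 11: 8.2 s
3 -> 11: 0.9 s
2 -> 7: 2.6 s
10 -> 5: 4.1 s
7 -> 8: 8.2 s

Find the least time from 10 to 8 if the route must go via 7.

Shortest 10→7: 10–9–7 = 5.2
Shortest 7→8: 7–8 = 8.2
Total via 7: 5.2 + 8.2 = 13.4 s.

13.4 s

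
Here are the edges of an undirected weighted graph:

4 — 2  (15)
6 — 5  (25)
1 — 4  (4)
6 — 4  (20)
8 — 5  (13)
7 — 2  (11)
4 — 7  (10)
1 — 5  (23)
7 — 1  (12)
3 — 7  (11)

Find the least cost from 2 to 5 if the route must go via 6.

60

Best 2 to 6: 2–4–6 costing 35
Best 6 to 5: 6–5 costing 25
Total via 6: 35 + 25 = 60.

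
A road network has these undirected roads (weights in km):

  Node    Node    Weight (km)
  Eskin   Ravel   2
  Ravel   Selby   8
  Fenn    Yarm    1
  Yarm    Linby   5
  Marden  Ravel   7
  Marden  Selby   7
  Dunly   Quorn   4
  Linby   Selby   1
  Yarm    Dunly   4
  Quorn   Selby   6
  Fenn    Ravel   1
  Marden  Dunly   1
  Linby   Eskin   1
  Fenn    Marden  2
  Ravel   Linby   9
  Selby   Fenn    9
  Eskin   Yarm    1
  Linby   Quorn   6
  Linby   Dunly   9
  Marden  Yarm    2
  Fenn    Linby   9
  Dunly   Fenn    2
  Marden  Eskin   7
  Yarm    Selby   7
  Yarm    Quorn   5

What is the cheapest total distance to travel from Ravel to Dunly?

Settle nodes by increasing distance from Ravel:
Ravel: 0
Fenn: 1  (via Ravel)
Eskin: 2  (via Ravel)
Yarm: 2  (via Fenn)
Marden: 3  (via Fenn)
Dunly: 3  (via Fenn)
Shortest route: Ravel → Fenn → Dunly = 3 km.

3 km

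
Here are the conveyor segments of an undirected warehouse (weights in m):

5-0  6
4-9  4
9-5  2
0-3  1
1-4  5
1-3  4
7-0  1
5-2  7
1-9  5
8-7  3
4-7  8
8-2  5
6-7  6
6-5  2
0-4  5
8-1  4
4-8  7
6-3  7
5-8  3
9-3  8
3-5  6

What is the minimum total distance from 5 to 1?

7 m

Running Dijkstra from 5:
5: 0
6: 2  (via 5)
9: 2  (via 5)
8: 3  (via 5)
0: 6  (via 5)
3: 6  (via 5)
4: 6  (via 9)
7: 6  (via 8)
1: 7  (via 9)
Shortest route: 5 → 9 → 1 = 7 m.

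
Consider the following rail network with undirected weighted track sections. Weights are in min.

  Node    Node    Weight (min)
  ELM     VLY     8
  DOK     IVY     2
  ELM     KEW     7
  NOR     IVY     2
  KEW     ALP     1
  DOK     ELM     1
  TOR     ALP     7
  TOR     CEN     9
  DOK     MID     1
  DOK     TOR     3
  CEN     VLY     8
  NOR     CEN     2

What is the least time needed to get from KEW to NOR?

Enumerating some paths:
KEW - ALP - TOR - DOK - IVY - NOR: 1+7+3+2+2 = 15
KEW - ALP - TOR - CEN - NOR: 1+7+9+2 = 19
KEW - ELM - DOK - IVY - NOR: 7+1+2+2 = 12
KEW - ELM - DOK - TOR - CEN - NOR: 7+1+3+9+2 = 22
The minimum is 12 min via KEW - ELM - DOK - IVY - NOR.

12 min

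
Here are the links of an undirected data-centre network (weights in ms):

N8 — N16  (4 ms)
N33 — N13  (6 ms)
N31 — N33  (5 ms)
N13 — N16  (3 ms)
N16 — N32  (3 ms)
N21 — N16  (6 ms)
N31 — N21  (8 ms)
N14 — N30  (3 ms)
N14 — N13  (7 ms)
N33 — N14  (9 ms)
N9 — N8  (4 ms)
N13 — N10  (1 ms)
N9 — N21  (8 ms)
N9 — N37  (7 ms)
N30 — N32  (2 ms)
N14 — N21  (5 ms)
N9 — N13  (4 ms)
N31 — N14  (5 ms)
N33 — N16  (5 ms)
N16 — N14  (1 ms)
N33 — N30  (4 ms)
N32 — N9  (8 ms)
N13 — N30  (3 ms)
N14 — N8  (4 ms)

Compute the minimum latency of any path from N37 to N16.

Settle nodes by increasing distance from N37:
N37: 0
N9: 7  (via N37)
N8: 11  (via N9)
N13: 11  (via N9)
N10: 12  (via N13)
N30: 14  (via N13)
N16: 14  (via N13)
Shortest route: N37–N9–N13–N16 = 14 ms.

14 ms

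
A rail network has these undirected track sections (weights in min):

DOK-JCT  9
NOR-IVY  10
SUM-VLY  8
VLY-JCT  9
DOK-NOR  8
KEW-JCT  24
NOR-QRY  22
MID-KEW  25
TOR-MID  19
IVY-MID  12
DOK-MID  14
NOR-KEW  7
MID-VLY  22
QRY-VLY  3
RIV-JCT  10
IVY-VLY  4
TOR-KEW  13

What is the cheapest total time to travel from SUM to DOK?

Candidate routes:
SUM–VLY–IVY–NOR–DOK: 8+4+10+8 = 30
SUM–VLY–JCT–DOK: 8+9+9 = 26
Cheapest is SUM–VLY–JCT–DOK at 26 min.

26 min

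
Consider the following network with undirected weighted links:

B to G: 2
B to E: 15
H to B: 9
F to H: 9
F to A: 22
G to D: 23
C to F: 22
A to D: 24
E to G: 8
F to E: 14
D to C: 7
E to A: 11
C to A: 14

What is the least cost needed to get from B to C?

32

Shortest distances from B:
B: 0
G: 2  (via B)
H: 9  (via B)
E: 10  (via G)
F: 18  (via H)
A: 21  (via E)
D: 25  (via G)
C: 32  (via D)
Shortest route: B → G → D → C = 32.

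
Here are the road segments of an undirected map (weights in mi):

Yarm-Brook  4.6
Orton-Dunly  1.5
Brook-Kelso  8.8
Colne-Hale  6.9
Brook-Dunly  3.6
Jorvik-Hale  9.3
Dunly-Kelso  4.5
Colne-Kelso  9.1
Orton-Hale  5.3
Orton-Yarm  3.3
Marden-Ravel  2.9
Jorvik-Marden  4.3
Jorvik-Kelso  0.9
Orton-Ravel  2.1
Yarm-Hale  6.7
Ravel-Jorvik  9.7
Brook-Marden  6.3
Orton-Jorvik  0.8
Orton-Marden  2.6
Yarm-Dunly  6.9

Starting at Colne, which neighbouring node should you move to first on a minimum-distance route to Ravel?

Compare a few routes:
Colne - Hale - Orton - Ravel: 6.9+5.3+2.1 = 14.3
Colne - Kelso - Jorvik - Orton - Ravel: 9.1+0.9+0.8+2.1 = 12.9
Colne - Kelso - Jorvik - Orton - Marden - Ravel: 9.1+0.9+0.8+2.6+2.9 = 16.3
The minimum is 12.9 mi via Colne - Kelso - Jorvik - Orton - Ravel.
So from Colne the first move is to Kelso.

Kelso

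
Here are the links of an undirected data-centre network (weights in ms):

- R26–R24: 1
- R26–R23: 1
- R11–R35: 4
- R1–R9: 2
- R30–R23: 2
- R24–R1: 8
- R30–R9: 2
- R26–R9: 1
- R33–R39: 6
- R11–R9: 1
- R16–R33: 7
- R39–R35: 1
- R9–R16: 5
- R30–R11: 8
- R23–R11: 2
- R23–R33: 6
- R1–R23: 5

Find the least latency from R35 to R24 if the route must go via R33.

15 ms

Best R35 to R33: R35 → R39 → R33 costing 7
Best R33 to R24: R33 → R23 → R26 → R24 costing 8
Total via R33: 7 + 8 = 15 ms.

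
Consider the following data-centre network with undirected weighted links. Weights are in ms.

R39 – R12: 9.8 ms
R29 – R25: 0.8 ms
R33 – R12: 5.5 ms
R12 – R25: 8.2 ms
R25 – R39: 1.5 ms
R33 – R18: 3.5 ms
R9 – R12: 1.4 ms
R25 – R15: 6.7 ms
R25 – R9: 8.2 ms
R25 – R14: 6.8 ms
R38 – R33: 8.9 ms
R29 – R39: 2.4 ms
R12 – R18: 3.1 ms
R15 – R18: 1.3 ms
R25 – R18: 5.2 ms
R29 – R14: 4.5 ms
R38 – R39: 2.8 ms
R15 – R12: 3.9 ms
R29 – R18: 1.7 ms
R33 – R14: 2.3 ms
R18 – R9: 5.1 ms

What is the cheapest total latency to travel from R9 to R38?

11.3 ms

Running Dijkstra from R9:
R9: 0
R12: 1.4  (via R9)
R18: 4.5  (via R12)
R15: 5.3  (via R12)
R29: 6.2  (via R18)
R33: 6.9  (via R12)
R25: 7  (via R29)
R39: 8.5  (via R25)
R14: 9.2  (via R33)
R38: 11.3  (via R39)
Shortest route: R9 → R12 → R18 → R29 → R25 → R39 → R38 = 11.3 ms.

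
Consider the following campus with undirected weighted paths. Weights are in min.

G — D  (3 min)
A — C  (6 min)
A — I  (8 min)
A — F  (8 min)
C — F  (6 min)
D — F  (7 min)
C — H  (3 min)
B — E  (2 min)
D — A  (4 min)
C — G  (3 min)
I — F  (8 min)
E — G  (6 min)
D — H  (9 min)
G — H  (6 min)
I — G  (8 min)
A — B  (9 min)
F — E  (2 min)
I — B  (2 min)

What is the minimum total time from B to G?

Candidate routes:
B - I - G: 2+8 = 10
B - E - F - C - G: 2+2+6+3 = 13
B - E - G: 2+6 = 8
The minimum is 8 min via B - E - G.

8 min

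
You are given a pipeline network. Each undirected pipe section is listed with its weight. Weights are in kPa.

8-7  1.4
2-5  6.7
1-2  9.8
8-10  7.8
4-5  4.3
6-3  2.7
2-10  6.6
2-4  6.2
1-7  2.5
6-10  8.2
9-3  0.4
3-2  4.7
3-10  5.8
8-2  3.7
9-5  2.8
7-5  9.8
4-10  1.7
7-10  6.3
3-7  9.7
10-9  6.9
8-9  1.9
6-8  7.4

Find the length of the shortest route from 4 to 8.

9 kPa

Shortest distances from 4:
4: 0
10: 1.7  (via 4)
5: 4.3  (via 4)
2: 6.2  (via 4)
9: 7.1  (via 5)
3: 7.5  (via 10)
7: 8  (via 10)
8: 9  (via 9)
Shortest route: 4–5–9–8 = 9 kPa.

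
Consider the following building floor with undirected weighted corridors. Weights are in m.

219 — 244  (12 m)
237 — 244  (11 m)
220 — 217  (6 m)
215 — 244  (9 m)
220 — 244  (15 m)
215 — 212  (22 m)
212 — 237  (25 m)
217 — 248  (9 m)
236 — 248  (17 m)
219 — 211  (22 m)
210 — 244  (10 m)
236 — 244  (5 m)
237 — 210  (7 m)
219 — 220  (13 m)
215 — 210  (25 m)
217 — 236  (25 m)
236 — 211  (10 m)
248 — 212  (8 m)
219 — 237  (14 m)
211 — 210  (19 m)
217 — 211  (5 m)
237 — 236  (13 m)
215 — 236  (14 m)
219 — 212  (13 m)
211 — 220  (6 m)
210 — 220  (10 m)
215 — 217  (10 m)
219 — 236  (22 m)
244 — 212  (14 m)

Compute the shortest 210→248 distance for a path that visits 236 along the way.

32 m

Shortest 210→236: 210–244–236 = 15
Best 236 to 248: 236–248 costing 17
Total via 236: 15 + 17 = 32 m.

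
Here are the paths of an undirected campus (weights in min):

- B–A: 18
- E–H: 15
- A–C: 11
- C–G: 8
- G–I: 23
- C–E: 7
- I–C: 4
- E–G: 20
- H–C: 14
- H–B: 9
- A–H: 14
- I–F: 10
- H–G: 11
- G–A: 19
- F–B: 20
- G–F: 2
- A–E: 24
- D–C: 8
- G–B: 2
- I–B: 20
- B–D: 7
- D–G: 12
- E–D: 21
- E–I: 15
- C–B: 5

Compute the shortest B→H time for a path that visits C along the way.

19 min

Shortest B→C: B–C = 5
Shortest C→H: C–H = 14
Total via C: 5 + 14 = 19 min.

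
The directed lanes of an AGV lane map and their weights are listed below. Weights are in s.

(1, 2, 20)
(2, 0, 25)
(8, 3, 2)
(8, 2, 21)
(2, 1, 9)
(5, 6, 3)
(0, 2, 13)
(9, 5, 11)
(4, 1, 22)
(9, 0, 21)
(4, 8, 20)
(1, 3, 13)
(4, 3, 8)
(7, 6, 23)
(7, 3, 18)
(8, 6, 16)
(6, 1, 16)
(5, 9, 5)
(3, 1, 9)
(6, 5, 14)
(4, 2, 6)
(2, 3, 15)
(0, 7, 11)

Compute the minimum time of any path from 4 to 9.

Candidate routes:
4 → 2 → 0 → 7 → 6 → 5 → 9: 6+25+11+23+14+5 = 84
4 → 8 → 6 → 5 → 9: 20+16+14+5 = 55
Cheapest is 4 → 8 → 6 → 5 → 9 at 55 s.

55 s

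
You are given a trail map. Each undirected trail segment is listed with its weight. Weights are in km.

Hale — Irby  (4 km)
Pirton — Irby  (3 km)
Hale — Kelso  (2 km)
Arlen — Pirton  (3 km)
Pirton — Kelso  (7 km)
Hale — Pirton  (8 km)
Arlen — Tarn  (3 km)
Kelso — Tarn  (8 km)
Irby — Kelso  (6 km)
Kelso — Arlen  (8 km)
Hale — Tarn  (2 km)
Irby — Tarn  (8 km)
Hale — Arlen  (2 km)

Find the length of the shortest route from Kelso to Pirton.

Enumerating some paths:
Kelso → Hale → Pirton: 2+8 = 10
Kelso → Pirton: 7 = 7
Kelso → Hale → Irby → Pirton: 2+4+3 = 9
Kelso → Irby → Pirton: 6+3 = 9
The minimum is 7 km via Kelso → Pirton.

7 km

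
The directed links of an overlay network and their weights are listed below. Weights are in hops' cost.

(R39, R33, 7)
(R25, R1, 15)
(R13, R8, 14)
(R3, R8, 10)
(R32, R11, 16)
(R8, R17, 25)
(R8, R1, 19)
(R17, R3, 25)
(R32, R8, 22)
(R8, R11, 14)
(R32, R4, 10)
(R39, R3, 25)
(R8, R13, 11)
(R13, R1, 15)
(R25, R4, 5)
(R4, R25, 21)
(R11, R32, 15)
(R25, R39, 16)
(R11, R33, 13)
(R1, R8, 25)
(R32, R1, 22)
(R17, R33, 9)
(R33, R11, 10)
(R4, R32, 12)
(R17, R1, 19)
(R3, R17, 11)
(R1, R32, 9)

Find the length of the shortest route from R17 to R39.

Settle nodes by increasing distance from R17:
R17: 0
R33: 9  (via R17)
R11: 19  (via R33)
R1: 19  (via R17)
R3: 25  (via R17)
R32: 28  (via R1)
R8: 35  (via R3)
R4: 38  (via R32)
R13: 46  (via R8)
R25: 59  (via R4)
R39: 75  (via R25)
Shortest route: R17 → R1 → R32 → R4 → R25 → R39 = 75 hops' cost.

75 hops' cost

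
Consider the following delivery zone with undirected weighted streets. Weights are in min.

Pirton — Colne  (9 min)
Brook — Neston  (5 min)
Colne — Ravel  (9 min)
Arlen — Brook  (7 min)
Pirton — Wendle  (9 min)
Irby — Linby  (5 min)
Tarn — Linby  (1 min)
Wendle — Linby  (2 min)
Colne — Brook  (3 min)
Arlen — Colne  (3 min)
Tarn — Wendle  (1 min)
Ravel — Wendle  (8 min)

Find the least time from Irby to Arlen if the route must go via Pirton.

Best Irby to Pirton: Irby → Linby → Wendle → Pirton costing 16
Shortest Pirton→Arlen: Pirton → Colne → Arlen = 12
Total via Pirton: 16 + 12 = 28 min.

28 min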